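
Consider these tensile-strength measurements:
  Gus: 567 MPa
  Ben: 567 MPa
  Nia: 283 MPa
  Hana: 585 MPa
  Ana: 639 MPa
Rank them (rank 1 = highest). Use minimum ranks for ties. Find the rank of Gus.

3

Sorted (descending): 639, 585, 567, 567, 283
The 2 values of 567 occupy positions 3–4 → each gets rank 3.
Gus has value 567 MPa → rank 3.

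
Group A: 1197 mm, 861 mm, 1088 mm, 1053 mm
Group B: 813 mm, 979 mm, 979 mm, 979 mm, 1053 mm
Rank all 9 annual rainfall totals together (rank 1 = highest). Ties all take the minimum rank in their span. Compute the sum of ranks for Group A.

Sorted (descending): 1197, 1088, 1053, 1053, 979, 979, 979, 861, 813
The 2 values of 1053 occupy positions 3–4 → each gets rank 3.
The 3 values of 979 occupy positions 5–7 → each gets rank 5.
Group A values → pooled ranks: 1197→1, 861→8, 1088→2, 1053→3
Rank sum = 1 + 8 + 2 + 3 = 14

14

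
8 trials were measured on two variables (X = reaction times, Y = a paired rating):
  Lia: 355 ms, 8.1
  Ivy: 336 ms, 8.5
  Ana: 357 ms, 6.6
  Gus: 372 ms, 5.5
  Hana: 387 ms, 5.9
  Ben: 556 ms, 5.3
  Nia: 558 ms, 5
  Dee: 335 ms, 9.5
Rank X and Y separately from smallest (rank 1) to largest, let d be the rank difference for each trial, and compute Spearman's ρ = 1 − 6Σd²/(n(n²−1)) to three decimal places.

-0.976

Ranks of variable 1: 3, 2, 4, 5, 6, 7, 8, 1
Ranks of variable 2: 6, 7, 5, 3, 4, 2, 1, 8
d = r₁ − r₂: -3, -5, -1, 2, 2, 5, 7, -7
d²: 9, 25, 1, 4, 4, 25, 49, 49; Σd² = 166
ρ = 1 − 6·166/(8·63) = 1 − 996/504 = -0.976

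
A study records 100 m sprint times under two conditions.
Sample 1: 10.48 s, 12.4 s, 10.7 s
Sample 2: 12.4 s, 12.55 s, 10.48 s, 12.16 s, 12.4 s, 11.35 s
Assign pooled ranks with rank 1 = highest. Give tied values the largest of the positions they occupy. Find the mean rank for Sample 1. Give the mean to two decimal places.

6.67

Sorted (descending): 12.55, 12.4, 12.4, 12.4, 12.16, 11.35, 10.7, 10.48, 10.48
The 3 values of 12.4 occupy positions 2–4 → each gets rank 4.
The 2 values of 10.48 occupy positions 8–9 → each gets rank 9.
Sample 1 values → pooled ranks: 10.48→9, 12.4→4, 10.7→7
Mean rank = (9 + 4 + 7) / 3 = 6.67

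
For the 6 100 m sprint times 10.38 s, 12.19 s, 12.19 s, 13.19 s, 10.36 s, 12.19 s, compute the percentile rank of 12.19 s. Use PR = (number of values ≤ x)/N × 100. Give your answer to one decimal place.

N = 6.
Strictly below 12.19: 2. Equal to 12.19: 3.
PR = 5/6 × 100 = 83.3

83.3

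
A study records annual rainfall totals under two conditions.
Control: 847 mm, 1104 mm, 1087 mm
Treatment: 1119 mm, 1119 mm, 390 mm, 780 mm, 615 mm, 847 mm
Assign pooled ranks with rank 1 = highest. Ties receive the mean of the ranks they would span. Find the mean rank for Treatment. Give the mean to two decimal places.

5.42

Sorted (descending): 1119, 1119, 1104, 1087, 847, 847, 780, 615, 390
The 2 values of 1119 occupy positions 1–2 → average rank (1+2)/2 = 1.5.
The 2 values of 847 occupy positions 5–6 → average rank (5+6)/2 = 5.5.
Treatment values → pooled ranks: 1119→1.5, 1119→1.5, 390→9, 780→7, 615→8, 847→5.5
Mean rank = (1.5 + 1.5 + 9 + 7 + 8 + 5.5) / 6 = 5.42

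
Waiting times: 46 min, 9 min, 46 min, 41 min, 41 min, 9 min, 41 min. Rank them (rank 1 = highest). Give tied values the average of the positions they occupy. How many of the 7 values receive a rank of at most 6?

Sorted (descending): 46, 46, 41, 41, 41, 9, 9
The 2 values of 46 occupy positions 1–2 → average rank (1+2)/2 = 1.5.
The 3 values of 41 occupy positions 3–5 → average rank 4.
The 2 values of 9 occupy positions 6–7 → average rank (6+7)/2 = 6.5.
Ranks ≤ 6: {1.5, 1.5, 4, 4, 4} → 5 values.

5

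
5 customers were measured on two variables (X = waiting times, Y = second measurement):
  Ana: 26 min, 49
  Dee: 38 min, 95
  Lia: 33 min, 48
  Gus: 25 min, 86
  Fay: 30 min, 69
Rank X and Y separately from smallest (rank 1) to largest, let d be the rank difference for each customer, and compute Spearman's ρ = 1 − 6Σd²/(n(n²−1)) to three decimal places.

0.100

Ranks of variable 1: 2, 5, 4, 1, 3
Ranks of variable 2: 2, 5, 1, 4, 3
d = r₁ − r₂: 0, 0, 3, -3, 0
d²: 0, 0, 9, 9, 0; Σd² = 18
ρ = 1 − 6·18/(5·24) = 1 − 108/120 = 0.100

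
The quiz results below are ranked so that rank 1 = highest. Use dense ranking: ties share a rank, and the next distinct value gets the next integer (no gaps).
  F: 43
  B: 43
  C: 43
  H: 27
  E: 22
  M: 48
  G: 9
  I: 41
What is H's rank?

4

Sorted (descending): 48, 43, 43, 43, 41, 27, 22, 9
The 3 values of 43 share dense rank 2.
Remaining distinct values take the next consecutive integers.
H has value 27 → rank 4.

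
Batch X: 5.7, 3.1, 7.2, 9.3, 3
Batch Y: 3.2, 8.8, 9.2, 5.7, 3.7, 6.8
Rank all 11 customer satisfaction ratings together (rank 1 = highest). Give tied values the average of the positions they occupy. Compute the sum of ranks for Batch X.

32.5

Sorted (descending): 9.3, 9.2, 8.8, 7.2, 6.8, 5.7, 5.7, 3.7, 3.2, 3.1, 3
The 2 values of 5.7 occupy positions 6–7 → average rank (6+7)/2 = 6.5.
Batch X values → pooled ranks: 5.7→6.5, 3.1→10, 7.2→4, 9.3→1, 3→11
Rank sum = 6.5 + 10 + 4 + 1 + 11 = 32.5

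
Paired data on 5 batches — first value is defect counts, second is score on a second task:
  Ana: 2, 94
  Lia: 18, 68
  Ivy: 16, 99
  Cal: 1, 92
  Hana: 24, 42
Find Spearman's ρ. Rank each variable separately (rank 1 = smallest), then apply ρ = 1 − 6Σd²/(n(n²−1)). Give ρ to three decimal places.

-0.600

Ranks of variable 1: 2, 4, 3, 1, 5
Ranks of variable 2: 4, 2, 5, 3, 1
d = r₁ − r₂: -2, 2, -2, -2, 4
d²: 4, 4, 4, 4, 16; Σd² = 32
ρ = 1 − 6·32/(5·24) = 1 − 192/120 = -0.600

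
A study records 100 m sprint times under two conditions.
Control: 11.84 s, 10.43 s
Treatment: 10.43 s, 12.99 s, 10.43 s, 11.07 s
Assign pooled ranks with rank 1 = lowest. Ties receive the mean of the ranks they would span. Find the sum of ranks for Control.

Sorted (ascending): 10.43, 10.43, 10.43, 11.07, 11.84, 12.99
The 3 values of 10.43 occupy positions 1–3 → average rank 2.
Control values → pooled ranks: 11.84→5, 10.43→2
Rank sum = 5 + 2 = 7

7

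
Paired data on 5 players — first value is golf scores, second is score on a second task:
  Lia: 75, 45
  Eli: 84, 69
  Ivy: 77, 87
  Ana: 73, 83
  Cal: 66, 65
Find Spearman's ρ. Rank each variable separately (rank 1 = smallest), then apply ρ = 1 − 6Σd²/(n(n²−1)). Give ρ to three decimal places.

Ranks of variable 1: 3, 5, 4, 2, 1
Ranks of variable 2: 1, 3, 5, 4, 2
d = r₁ − r₂: 2, 2, -1, -2, -1
d²: 4, 4, 1, 4, 1; Σd² = 14
ρ = 1 − 6·14/(5·24) = 1 − 84/120 = 0.300

0.300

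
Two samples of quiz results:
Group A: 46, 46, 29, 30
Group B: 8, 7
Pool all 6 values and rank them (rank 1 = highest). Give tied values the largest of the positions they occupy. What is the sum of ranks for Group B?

11

Sorted (descending): 46, 46, 30, 29, 8, 7
The 2 values of 46 occupy positions 1–2 → each gets rank 2.
Group B values → pooled ranks: 8→5, 7→6
Rank sum = 5 + 6 = 11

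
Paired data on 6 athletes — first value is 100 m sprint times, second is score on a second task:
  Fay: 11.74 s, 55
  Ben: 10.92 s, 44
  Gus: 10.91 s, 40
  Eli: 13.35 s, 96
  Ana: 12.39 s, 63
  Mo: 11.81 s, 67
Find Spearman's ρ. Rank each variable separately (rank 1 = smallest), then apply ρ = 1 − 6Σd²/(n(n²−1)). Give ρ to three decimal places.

0.943

Ranks of variable 1: 3, 2, 1, 6, 5, 4
Ranks of variable 2: 3, 2, 1, 6, 4, 5
d = r₁ − r₂: 0, 0, 0, 0, 1, -1
d²: 0, 0, 0, 0, 1, 1; Σd² = 2
ρ = 1 − 6·2/(6·35) = 1 − 12/210 = 0.943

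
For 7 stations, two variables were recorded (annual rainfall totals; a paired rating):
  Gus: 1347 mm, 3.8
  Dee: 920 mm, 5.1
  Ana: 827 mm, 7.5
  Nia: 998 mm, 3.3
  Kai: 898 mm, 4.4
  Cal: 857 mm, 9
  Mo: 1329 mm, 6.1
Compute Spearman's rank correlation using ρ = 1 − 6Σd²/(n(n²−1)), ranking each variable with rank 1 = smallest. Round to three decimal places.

-0.643

Ranks of variable 1: 7, 4, 1, 5, 3, 2, 6
Ranks of variable 2: 2, 4, 6, 1, 3, 7, 5
d = r₁ − r₂: 5, 0, -5, 4, 0, -5, 1
d²: 25, 0, 25, 16, 0, 25, 1; Σd² = 92
ρ = 1 − 6·92/(7·48) = 1 − 552/336 = -0.643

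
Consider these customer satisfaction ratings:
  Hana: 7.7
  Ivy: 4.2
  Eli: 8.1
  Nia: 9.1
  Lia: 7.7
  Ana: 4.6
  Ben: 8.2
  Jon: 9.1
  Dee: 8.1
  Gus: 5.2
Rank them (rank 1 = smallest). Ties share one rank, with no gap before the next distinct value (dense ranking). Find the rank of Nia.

Sorted (ascending): 4.2, 4.6, 5.2, 7.7, 7.7, 8.1, 8.1, 8.2, 9.1, 9.1
The 2 values of 7.7 share dense rank 4.
The 2 values of 8.1 share dense rank 5.
The 2 values of 9.1 share dense rank 7.
Remaining distinct values take the next consecutive integers.
Nia has value 9.1 → rank 7.

7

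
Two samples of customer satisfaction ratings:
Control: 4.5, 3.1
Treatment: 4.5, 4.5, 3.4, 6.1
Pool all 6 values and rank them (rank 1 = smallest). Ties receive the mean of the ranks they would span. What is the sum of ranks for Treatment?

16

Sorted (ascending): 3.1, 3.4, 4.5, 4.5, 4.5, 6.1
The 3 values of 4.5 occupy positions 3–5 → average rank 4.
Treatment values → pooled ranks: 4.5→4, 4.5→4, 3.4→2, 6.1→6
Rank sum = 4 + 4 + 2 + 6 = 16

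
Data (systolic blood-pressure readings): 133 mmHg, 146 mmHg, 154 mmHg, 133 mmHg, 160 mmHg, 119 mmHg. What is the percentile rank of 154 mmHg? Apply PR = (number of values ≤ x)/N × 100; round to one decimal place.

83.3

N = 6.
Strictly below 154: 4. Equal to 154: 1.
PR = 5/6 × 100 = 83.3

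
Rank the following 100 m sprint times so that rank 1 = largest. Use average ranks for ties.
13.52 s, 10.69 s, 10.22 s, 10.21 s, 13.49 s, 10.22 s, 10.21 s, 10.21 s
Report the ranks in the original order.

1, 3, 4.5, 7, 2, 4.5, 7, 7

Sorted (descending): 13.52, 13.49, 10.69, 10.22, 10.22, 10.21, 10.21, 10.21
The 2 values of 10.22 occupy positions 4–5 → average rank (4+5)/2 = 4.5.
The 3 values of 10.21 occupy positions 6–8 → average rank 7.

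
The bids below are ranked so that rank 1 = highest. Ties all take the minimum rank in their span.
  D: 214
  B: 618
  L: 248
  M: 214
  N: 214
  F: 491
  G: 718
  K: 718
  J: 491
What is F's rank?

4

Sorted (descending): 718, 718, 618, 491, 491, 248, 214, 214, 214
The 2 values of 718 occupy positions 1–2 → each gets rank 1.
The 2 values of 491 occupy positions 4–5 → each gets rank 4.
The 3 values of 214 occupy positions 7–9 → each gets rank 7.
F has value 491 → rank 4.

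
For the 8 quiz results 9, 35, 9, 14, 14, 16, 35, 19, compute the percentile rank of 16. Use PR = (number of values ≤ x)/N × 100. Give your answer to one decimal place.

N = 8.
Strictly below 16: 4. Equal to 16: 1.
PR = 5/8 × 100 = 62.5

62.5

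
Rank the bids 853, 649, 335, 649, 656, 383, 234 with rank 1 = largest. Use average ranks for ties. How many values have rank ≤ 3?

2

Sorted (descending): 853, 656, 649, 649, 383, 335, 234
The 2 values of 649 occupy positions 3–4 → average rank (3+4)/2 = 3.5.
Ranks ≤ 3: {1, 2} → 2 values.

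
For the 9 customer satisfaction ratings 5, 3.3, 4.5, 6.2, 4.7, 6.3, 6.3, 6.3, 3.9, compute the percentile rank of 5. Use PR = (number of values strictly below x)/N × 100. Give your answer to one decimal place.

44.4

N = 9.
Strictly below 5: 4. Equal to 5: 1.
PR = 4/9 × 100 = 44.4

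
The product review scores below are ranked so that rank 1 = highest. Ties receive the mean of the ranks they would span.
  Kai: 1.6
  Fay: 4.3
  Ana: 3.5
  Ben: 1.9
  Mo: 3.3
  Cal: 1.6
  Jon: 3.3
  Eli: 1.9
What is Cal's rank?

7.5

Sorted (descending): 4.3, 3.5, 3.3, 3.3, 1.9, 1.9, 1.6, 1.6
The 2 values of 3.3 occupy positions 3–4 → average rank (3+4)/2 = 3.5.
The 2 values of 1.9 occupy positions 5–6 → average rank (5+6)/2 = 5.5.
The 2 values of 1.6 occupy positions 7–8 → average rank (7+8)/2 = 7.5.
Cal has value 1.6 → rank 7.5.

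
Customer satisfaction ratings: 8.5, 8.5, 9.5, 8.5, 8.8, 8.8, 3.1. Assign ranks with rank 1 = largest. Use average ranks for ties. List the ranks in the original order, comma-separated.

5, 5, 1, 5, 2.5, 2.5, 7

Sorted (descending): 9.5, 8.8, 8.8, 8.5, 8.5, 8.5, 3.1
The 2 values of 8.8 occupy positions 2–3 → average rank (2+3)/2 = 2.5.
The 3 values of 8.5 occupy positions 4–6 → average rank 5.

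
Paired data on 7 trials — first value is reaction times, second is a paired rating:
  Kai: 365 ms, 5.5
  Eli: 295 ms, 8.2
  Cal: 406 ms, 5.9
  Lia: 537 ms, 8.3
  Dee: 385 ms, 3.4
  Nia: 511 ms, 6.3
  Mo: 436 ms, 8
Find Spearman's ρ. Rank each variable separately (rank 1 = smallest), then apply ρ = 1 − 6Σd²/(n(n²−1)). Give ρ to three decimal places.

Ranks of variable 1: 2, 1, 4, 7, 3, 6, 5
Ranks of variable 2: 2, 6, 3, 7, 1, 4, 5
d = r₁ − r₂: 0, -5, 1, 0, 2, 2, 0
d²: 0, 25, 1, 0, 4, 4, 0; Σd² = 34
ρ = 1 − 6·34/(7·48) = 1 − 204/336 = 0.393

0.393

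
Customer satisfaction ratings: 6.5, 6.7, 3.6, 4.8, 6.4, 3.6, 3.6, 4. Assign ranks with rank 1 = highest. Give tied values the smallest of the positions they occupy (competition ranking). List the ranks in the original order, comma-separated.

Sorted (descending): 6.7, 6.5, 6.4, 4.8, 4, 3.6, 3.6, 3.6
The 3 values of 3.6 occupy positions 6–8 → each gets rank 6.

2, 1, 6, 4, 3, 6, 6, 5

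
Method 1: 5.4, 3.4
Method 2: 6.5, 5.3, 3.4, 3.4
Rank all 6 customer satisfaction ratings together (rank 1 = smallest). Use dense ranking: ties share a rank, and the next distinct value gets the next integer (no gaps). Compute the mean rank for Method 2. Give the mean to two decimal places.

Sorted (ascending): 3.4, 3.4, 3.4, 5.3, 5.4, 6.5
The 3 values of 3.4 share dense rank 1.
Remaining distinct values take the next consecutive integers.
Method 2 values → pooled ranks: 6.5→4, 5.3→2, 3.4→1, 3.4→1
Mean rank = (4 + 2 + 1 + 1) / 4 = 2.00

2.00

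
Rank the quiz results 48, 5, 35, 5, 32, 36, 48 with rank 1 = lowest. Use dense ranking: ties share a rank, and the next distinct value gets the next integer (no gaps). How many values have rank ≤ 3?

4

Sorted (ascending): 5, 5, 32, 35, 36, 48, 48
The 2 values of 5 share dense rank 1.
The 2 values of 48 share dense rank 5.
Remaining distinct values take the next consecutive integers.
Ranks ≤ 3: {1, 1, 2, 3} → 4 values.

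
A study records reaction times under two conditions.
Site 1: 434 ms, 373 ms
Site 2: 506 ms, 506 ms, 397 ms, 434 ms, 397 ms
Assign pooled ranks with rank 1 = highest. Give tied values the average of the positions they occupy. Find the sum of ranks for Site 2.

Sorted (descending): 506, 506, 434, 434, 397, 397, 373
The 2 values of 506 occupy positions 1–2 → average rank (1+2)/2 = 1.5.
The 2 values of 434 occupy positions 3–4 → average rank (3+4)/2 = 3.5.
The 2 values of 397 occupy positions 5–6 → average rank (5+6)/2 = 5.5.
Site 2 values → pooled ranks: 506→1.5, 506→1.5, 397→5.5, 434→3.5, 397→5.5
Rank sum = 1.5 + 1.5 + 5.5 + 3.5 + 5.5 = 17.5

17.5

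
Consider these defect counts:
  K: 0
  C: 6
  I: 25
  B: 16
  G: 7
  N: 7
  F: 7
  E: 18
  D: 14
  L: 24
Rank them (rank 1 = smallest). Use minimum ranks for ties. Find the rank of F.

3

Sorted (ascending): 0, 6, 7, 7, 7, 14, 16, 18, 24, 25
The 3 values of 7 occupy positions 3–5 → each gets rank 3.
F has value 7 → rank 3.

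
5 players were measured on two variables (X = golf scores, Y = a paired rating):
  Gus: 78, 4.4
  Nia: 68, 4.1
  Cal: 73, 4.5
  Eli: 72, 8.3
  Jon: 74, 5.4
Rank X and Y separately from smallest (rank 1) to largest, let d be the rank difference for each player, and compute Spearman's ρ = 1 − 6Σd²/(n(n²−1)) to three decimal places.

0.100

Ranks of variable 1: 5, 1, 3, 2, 4
Ranks of variable 2: 2, 1, 3, 5, 4
d = r₁ − r₂: 3, 0, 0, -3, 0
d²: 9, 0, 0, 9, 0; Σd² = 18
ρ = 1 − 6·18/(5·24) = 1 − 108/120 = 0.100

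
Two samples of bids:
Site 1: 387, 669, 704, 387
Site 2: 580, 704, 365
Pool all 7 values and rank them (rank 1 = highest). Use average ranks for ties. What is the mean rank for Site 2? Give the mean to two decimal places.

Sorted (descending): 704, 704, 669, 580, 387, 387, 365
The 2 values of 704 occupy positions 1–2 → average rank (1+2)/2 = 1.5.
The 2 values of 387 occupy positions 5–6 → average rank (5+6)/2 = 5.5.
Site 2 values → pooled ranks: 580→4, 704→1.5, 365→7
Mean rank = (4 + 1.5 + 7) / 3 = 4.17

4.17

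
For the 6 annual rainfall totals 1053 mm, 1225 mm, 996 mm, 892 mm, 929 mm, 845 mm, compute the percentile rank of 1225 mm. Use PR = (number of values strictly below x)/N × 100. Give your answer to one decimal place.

N = 6.
Strictly below 1225: 5. Equal to 1225: 1.
PR = 5/6 × 100 = 83.3

83.3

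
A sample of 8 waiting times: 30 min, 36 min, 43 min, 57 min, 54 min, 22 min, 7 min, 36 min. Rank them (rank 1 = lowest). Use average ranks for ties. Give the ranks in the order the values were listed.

Sorted (ascending): 7, 22, 30, 36, 36, 43, 54, 57
The 2 values of 36 occupy positions 4–5 → average rank (4+5)/2 = 4.5.

3, 4.5, 6, 8, 7, 2, 1, 4.5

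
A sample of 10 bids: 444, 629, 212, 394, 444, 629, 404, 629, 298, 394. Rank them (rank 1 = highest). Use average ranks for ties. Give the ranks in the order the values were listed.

4.5, 2, 10, 7.5, 4.5, 2, 6, 2, 9, 7.5

Sorted (descending): 629, 629, 629, 444, 444, 404, 394, 394, 298, 212
The 3 values of 629 occupy positions 1–3 → average rank 2.
The 2 values of 444 occupy positions 4–5 → average rank (4+5)/2 = 4.5.
The 2 values of 394 occupy positions 7–8 → average rank (7+8)/2 = 7.5.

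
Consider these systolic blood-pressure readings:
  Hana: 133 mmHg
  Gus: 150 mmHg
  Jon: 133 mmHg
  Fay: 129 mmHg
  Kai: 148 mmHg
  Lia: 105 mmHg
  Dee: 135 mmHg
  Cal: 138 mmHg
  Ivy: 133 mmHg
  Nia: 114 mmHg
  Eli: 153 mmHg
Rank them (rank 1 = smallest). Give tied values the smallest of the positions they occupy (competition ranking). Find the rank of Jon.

Sorted (ascending): 105, 114, 129, 133, 133, 133, 135, 138, 148, 150, 153
The 3 values of 133 occupy positions 4–6 → each gets rank 4.
Jon has value 133 mmHg → rank 4.

4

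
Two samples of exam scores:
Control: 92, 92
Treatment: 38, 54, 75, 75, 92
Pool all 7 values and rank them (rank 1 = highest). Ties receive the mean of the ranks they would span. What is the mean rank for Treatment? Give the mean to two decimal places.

Sorted (descending): 92, 92, 92, 75, 75, 54, 38
The 3 values of 92 occupy positions 1–3 → average rank 2.
The 2 values of 75 occupy positions 4–5 → average rank (4+5)/2 = 4.5.
Treatment values → pooled ranks: 38→7, 54→6, 75→4.5, 75→4.5, 92→2
Mean rank = (7 + 6 + 4.5 + 4.5 + 2) / 5 = 4.80

4.80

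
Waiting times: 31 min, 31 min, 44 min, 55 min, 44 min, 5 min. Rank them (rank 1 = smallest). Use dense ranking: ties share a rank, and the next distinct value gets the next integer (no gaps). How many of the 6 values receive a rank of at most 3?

Sorted (ascending): 5, 31, 31, 44, 44, 55
The 2 values of 31 share dense rank 2.
The 2 values of 44 share dense rank 3.
Remaining distinct values take the next consecutive integers.
Ranks ≤ 3: {1, 2, 2, 3, 3} → 5 values.

5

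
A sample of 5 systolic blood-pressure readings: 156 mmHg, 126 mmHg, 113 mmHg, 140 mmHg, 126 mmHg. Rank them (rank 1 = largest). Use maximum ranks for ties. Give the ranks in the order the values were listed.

Sorted (descending): 156, 140, 126, 126, 113
The 2 values of 126 occupy positions 3–4 → each gets rank 4.

1, 4, 5, 2, 4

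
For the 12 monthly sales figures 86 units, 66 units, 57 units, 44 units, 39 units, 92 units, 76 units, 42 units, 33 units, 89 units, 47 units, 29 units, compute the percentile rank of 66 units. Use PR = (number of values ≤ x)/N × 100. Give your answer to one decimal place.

N = 12.
Strictly below 66: 7. Equal to 66: 1.
PR = 8/12 × 100 = 66.7

66.7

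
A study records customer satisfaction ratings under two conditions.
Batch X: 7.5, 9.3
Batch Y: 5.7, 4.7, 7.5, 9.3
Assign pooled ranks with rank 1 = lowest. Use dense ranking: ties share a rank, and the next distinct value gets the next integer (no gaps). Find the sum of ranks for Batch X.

7

Sorted (ascending): 4.7, 5.7, 7.5, 7.5, 9.3, 9.3
The 2 values of 7.5 share dense rank 3.
The 2 values of 9.3 share dense rank 4.
Remaining distinct values take the next consecutive integers.
Batch X values → pooled ranks: 7.5→3, 9.3→4
Rank sum = 3 + 4 = 7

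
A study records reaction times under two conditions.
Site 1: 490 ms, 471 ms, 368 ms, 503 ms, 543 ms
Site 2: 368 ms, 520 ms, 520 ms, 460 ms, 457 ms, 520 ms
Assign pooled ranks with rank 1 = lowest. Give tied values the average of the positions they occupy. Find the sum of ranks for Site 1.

30.5

Sorted (ascending): 368, 368, 457, 460, 471, 490, 503, 520, 520, 520, 543
The 2 values of 368 occupy positions 1–2 → average rank (1+2)/2 = 1.5.
The 3 values of 520 occupy positions 8–10 → average rank 9.
Site 1 values → pooled ranks: 490→6, 471→5, 368→1.5, 503→7, 543→11
Rank sum = 6 + 5 + 1.5 + 7 + 11 = 30.5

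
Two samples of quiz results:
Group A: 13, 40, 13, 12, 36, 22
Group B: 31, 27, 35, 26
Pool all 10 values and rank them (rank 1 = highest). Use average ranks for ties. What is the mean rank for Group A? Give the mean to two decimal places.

6.17

Sorted (descending): 40, 36, 35, 31, 27, 26, 22, 13, 13, 12
The 2 values of 13 occupy positions 8–9 → average rank (8+9)/2 = 8.5.
Group A values → pooled ranks: 13→8.5, 40→1, 13→8.5, 12→10, 36→2, 22→7
Mean rank = (8.5 + 1 + 8.5 + 10 + 2 + 7) / 6 = 6.17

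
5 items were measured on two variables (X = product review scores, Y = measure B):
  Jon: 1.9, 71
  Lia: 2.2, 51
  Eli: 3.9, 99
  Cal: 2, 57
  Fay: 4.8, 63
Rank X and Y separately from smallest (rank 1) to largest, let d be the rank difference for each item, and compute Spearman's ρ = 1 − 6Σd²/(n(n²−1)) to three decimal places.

Ranks of variable 1: 1, 3, 4, 2, 5
Ranks of variable 2: 4, 1, 5, 2, 3
d = r₁ − r₂: -3, 2, -1, 0, 2
d²: 9, 4, 1, 0, 4; Σd² = 18
ρ = 1 − 6·18/(5·24) = 1 − 108/120 = 0.100

0.100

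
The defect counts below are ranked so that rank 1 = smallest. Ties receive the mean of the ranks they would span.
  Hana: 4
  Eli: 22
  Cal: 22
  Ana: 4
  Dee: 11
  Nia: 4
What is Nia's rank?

2

Sorted (ascending): 4, 4, 4, 11, 22, 22
The 3 values of 4 occupy positions 1–3 → average rank 2.
The 2 values of 22 occupy positions 5–6 → average rank (5+6)/2 = 5.5.
Nia has value 4 → rank 2.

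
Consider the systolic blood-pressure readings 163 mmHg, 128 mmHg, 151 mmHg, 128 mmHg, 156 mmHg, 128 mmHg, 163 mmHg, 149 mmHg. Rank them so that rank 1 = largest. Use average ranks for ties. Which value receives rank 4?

Sorted (descending): 163, 163, 156, 151, 149, 128, 128, 128
The 2 values of 163 occupy positions 1–2 → average rank (1+2)/2 = 1.5.
The 3 values of 128 occupy positions 6–8 → average rank 7.
Rank 4 → value 151.

151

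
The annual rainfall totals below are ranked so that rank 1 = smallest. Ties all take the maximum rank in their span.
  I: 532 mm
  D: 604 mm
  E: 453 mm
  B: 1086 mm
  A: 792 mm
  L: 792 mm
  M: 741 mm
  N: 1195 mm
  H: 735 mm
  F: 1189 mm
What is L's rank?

7

Sorted (ascending): 453, 532, 604, 735, 741, 792, 792, 1086, 1189, 1195
The 2 values of 792 occupy positions 6–7 → each gets rank 7.
L has value 792 mm → rank 7.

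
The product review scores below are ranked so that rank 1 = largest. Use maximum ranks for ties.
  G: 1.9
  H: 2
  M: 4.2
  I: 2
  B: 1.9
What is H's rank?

Sorted (descending): 4.2, 2, 2, 1.9, 1.9
The 2 values of 2 occupy positions 2–3 → each gets rank 3.
The 2 values of 1.9 occupy positions 4–5 → each gets rank 5.
H has value 2 → rank 3.

3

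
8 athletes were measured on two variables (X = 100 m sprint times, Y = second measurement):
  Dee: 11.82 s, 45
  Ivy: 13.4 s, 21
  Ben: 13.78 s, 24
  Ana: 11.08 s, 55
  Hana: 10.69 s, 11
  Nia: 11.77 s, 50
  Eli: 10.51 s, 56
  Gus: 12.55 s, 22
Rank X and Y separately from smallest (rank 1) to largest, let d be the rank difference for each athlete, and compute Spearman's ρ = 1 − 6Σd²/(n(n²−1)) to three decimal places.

Ranks of variable 1: 5, 7, 8, 3, 2, 4, 1, 6
Ranks of variable 2: 5, 2, 4, 7, 1, 6, 8, 3
d = r₁ − r₂: 0, 5, 4, -4, 1, -2, -7, 3
d²: 0, 25, 16, 16, 1, 4, 49, 9; Σd² = 120
ρ = 1 − 6·120/(8·63) = 1 − 720/504 = -0.429

-0.429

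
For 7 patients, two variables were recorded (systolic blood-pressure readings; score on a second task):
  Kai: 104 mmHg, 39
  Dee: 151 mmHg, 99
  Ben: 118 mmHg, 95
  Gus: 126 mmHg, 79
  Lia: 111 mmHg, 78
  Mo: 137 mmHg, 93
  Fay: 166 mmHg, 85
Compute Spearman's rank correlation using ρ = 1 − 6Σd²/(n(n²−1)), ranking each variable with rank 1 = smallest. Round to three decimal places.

Ranks of variable 1: 1, 6, 3, 4, 2, 5, 7
Ranks of variable 2: 1, 7, 6, 3, 2, 5, 4
d = r₁ − r₂: 0, -1, -3, 1, 0, 0, 3
d²: 0, 1, 9, 1, 0, 0, 9; Σd² = 20
ρ = 1 − 6·20/(7·48) = 1 − 120/336 = 0.643

0.643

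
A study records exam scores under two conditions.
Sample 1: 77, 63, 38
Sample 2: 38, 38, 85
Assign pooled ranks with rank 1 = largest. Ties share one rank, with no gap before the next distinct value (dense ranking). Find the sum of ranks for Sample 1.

Sorted (descending): 85, 77, 63, 38, 38, 38
The 3 values of 38 share dense rank 4.
Remaining distinct values take the next consecutive integers.
Sample 1 values → pooled ranks: 77→2, 63→3, 38→4
Rank sum = 2 + 3 + 4 = 9

9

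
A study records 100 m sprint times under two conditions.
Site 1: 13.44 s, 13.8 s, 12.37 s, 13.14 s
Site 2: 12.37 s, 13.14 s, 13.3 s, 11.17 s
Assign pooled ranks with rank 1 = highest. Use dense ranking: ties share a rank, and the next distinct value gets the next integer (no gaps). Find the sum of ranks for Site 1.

Sorted (descending): 13.8, 13.44, 13.3, 13.14, 13.14, 12.37, 12.37, 11.17
The 2 values of 13.14 share dense rank 4.
The 2 values of 12.37 share dense rank 5.
Remaining distinct values take the next consecutive integers.
Site 1 values → pooled ranks: 13.44→2, 13.8→1, 12.37→5, 13.14→4
Rank sum = 2 + 1 + 5 + 4 = 12

12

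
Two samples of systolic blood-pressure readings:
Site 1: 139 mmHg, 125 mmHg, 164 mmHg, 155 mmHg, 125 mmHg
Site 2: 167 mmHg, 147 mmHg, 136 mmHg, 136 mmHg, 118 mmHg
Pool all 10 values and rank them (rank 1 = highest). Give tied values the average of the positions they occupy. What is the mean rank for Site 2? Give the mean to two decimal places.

Sorted (descending): 167, 164, 155, 147, 139, 136, 136, 125, 125, 118
The 2 values of 136 occupy positions 6–7 → average rank (6+7)/2 = 6.5.
The 2 values of 125 occupy positions 8–9 → average rank (8+9)/2 = 8.5.
Site 2 values → pooled ranks: 167→1, 147→4, 136→6.5, 136→6.5, 118→10
Mean rank = (1 + 4 + 6.5 + 6.5 + 10) / 5 = 5.60

5.60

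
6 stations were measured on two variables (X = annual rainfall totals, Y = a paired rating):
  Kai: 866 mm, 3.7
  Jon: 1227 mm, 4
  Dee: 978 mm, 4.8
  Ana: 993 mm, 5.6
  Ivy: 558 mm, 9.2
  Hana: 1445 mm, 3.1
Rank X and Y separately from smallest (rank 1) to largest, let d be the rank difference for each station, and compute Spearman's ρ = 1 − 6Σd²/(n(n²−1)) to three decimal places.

-0.600

Ranks of variable 1: 2, 5, 3, 4, 1, 6
Ranks of variable 2: 2, 3, 4, 5, 6, 1
d = r₁ − r₂: 0, 2, -1, -1, -5, 5
d²: 0, 4, 1, 1, 25, 25; Σd² = 56
ρ = 1 − 6·56/(6·35) = 1 − 336/210 = -0.600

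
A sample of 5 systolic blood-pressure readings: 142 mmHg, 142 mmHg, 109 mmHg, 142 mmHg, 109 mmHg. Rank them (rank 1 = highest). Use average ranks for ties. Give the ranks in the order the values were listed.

2, 2, 4.5, 2, 4.5

Sorted (descending): 142, 142, 142, 109, 109
The 3 values of 142 occupy positions 1–3 → average rank 2.
The 2 values of 109 occupy positions 4–5 → average rank (4+5)/2 = 4.5.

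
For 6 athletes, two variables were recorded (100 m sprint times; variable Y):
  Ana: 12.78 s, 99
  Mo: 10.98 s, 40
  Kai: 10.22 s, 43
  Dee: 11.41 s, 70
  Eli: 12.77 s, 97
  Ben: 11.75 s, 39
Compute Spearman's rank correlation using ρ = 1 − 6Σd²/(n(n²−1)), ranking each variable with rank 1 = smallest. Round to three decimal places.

0.600

Ranks of variable 1: 6, 2, 1, 3, 5, 4
Ranks of variable 2: 6, 2, 3, 4, 5, 1
d = r₁ − r₂: 0, 0, -2, -1, 0, 3
d²: 0, 0, 4, 1, 0, 9; Σd² = 14
ρ = 1 − 6·14/(6·35) = 1 − 84/210 = 0.600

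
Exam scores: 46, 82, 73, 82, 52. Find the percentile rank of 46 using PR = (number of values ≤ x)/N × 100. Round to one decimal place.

20.0

N = 5.
Strictly below 46: 0. Equal to 46: 1.
PR = 1/5 × 100 = 20.0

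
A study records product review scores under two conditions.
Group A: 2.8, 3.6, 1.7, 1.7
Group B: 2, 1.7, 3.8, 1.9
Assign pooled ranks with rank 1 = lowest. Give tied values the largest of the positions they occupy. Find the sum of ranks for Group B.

Sorted (ascending): 1.7, 1.7, 1.7, 1.9, 2, 2.8, 3.6, 3.8
The 3 values of 1.7 occupy positions 1–3 → each gets rank 3.
Group B values → pooled ranks: 2→5, 1.7→3, 3.8→8, 1.9→4
Rank sum = 5 + 3 + 8 + 4 = 20

20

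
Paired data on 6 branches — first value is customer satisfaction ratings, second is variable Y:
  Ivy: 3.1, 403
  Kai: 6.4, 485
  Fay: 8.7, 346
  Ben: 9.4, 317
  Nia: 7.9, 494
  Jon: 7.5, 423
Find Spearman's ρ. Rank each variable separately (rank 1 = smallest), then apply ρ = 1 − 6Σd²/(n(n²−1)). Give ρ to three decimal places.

-0.486

Ranks of variable 1: 1, 2, 5, 6, 4, 3
Ranks of variable 2: 3, 5, 2, 1, 6, 4
d = r₁ − r₂: -2, -3, 3, 5, -2, -1
d²: 4, 9, 9, 25, 4, 1; Σd² = 52
ρ = 1 − 6·52/(6·35) = 1 − 312/210 = -0.486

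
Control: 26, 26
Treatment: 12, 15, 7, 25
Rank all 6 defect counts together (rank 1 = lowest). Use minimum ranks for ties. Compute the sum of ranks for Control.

Sorted (ascending): 7, 12, 15, 25, 26, 26
The 2 values of 26 occupy positions 5–6 → each gets rank 5.
Control values → pooled ranks: 26→5, 26→5
Rank sum = 5 + 5 = 10

10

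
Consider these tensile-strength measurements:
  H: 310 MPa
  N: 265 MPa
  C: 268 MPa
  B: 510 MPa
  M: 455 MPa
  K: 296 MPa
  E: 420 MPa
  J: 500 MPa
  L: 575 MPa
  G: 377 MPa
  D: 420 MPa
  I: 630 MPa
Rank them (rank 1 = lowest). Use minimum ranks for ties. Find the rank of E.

6

Sorted (ascending): 265, 268, 296, 310, 377, 420, 420, 455, 500, 510, 575, 630
The 2 values of 420 occupy positions 6–7 → each gets rank 6.
E has value 420 MPa → rank 6.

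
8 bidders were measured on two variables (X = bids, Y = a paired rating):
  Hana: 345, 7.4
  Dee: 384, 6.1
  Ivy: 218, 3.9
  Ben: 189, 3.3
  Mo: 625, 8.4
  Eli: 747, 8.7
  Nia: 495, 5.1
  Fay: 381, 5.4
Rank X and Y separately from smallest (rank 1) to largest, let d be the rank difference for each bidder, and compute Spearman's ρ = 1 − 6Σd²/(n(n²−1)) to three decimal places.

Ranks of variable 1: 3, 5, 2, 1, 7, 8, 6, 4
Ranks of variable 2: 6, 5, 2, 1, 7, 8, 3, 4
d = r₁ − r₂: -3, 0, 0, 0, 0, 0, 3, 0
d²: 9, 0, 0, 0, 0, 0, 9, 0; Σd² = 18
ρ = 1 − 6·18/(8·63) = 1 − 108/504 = 0.786

0.786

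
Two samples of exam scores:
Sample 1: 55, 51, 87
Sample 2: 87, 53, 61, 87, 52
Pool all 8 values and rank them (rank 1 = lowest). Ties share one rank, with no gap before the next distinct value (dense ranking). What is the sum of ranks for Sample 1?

11

Sorted (ascending): 51, 52, 53, 55, 61, 87, 87, 87
The 3 values of 87 share dense rank 6.
Remaining distinct values take the next consecutive integers.
Sample 1 values → pooled ranks: 55→4, 51→1, 87→6
Rank sum = 4 + 1 + 6 = 11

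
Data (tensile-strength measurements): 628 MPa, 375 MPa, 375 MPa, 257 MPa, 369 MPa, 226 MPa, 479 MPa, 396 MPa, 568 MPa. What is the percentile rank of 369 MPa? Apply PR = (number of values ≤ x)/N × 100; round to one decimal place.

33.3

N = 9.
Strictly below 369: 2. Equal to 369: 1.
PR = 3/9 × 100 = 33.3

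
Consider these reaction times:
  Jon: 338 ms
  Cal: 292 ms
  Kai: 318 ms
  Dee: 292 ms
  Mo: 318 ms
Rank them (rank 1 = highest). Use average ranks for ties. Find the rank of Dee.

4.5

Sorted (descending): 338, 318, 318, 292, 292
The 2 values of 318 occupy positions 2–3 → average rank (2+3)/2 = 2.5.
The 2 values of 292 occupy positions 4–5 → average rank (4+5)/2 = 4.5.
Dee has value 292 ms → rank 4.5.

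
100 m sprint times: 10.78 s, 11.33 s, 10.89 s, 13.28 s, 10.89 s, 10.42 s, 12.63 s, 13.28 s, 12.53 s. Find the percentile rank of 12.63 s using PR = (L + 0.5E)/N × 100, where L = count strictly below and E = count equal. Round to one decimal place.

N = 9.
Strictly below 12.63: 6. Equal to 12.63: 1.
PR = (6 + 0.5·1)/9 × 100 = 72.2

72.2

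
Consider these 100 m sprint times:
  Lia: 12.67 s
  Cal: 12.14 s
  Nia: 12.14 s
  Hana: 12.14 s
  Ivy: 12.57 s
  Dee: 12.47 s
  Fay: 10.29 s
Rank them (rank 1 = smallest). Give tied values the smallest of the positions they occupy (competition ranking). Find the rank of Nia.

Sorted (ascending): 10.29, 12.14, 12.14, 12.14, 12.47, 12.57, 12.67
The 3 values of 12.14 occupy positions 2–4 → each gets rank 2.
Nia has value 12.14 s → rank 2.

2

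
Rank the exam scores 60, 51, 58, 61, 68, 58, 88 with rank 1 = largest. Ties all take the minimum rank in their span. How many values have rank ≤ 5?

6

Sorted (descending): 88, 68, 61, 60, 58, 58, 51
The 2 values of 58 occupy positions 5–6 → each gets rank 5.
Ranks ≤ 5: {1, 2, 3, 4, 5, 5} → 6 values.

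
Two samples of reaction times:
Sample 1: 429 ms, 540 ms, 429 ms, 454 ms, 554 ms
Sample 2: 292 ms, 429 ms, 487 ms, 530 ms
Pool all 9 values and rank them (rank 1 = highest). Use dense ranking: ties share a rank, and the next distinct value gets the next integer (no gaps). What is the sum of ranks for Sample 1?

20

Sorted (descending): 554, 540, 530, 487, 454, 429, 429, 429, 292
The 3 values of 429 share dense rank 6.
Remaining distinct values take the next consecutive integers.
Sample 1 values → pooled ranks: 429→6, 540→2, 429→6, 454→5, 554→1
Rank sum = 6 + 2 + 6 + 5 + 1 = 20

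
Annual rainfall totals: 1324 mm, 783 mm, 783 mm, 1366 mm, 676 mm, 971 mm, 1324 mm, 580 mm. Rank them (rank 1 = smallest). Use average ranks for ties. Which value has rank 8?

1366

Sorted (ascending): 580, 676, 783, 783, 971, 1324, 1324, 1366
The 2 values of 783 occupy positions 3–4 → average rank (3+4)/2 = 3.5.
The 2 values of 1324 occupy positions 6–7 → average rank (6+7)/2 = 6.5.
Rank 8 → value 1366.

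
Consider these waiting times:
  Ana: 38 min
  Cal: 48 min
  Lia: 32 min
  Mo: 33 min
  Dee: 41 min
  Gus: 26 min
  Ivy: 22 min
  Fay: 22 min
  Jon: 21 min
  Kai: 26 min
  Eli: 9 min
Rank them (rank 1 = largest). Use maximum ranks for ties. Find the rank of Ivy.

9

Sorted (descending): 48, 41, 38, 33, 32, 26, 26, 22, 22, 21, 9
The 2 values of 26 occupy positions 6–7 → each gets rank 7.
The 2 values of 22 occupy positions 8–9 → each gets rank 9.
Ivy has value 22 min → rank 9.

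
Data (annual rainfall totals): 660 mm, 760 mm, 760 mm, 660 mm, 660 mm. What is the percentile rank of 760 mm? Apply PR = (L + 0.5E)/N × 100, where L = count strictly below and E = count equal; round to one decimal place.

80.0

N = 5.
Strictly below 760: 3. Equal to 760: 2.
PR = (3 + 0.5·2)/5 × 100 = 80.0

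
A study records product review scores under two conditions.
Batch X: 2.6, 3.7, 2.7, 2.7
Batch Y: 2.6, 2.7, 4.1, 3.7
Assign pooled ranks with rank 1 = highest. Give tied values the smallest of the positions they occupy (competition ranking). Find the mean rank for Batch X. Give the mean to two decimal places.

4.25

Sorted (descending): 4.1, 3.7, 3.7, 2.7, 2.7, 2.7, 2.6, 2.6
The 2 values of 3.7 occupy positions 2–3 → each gets rank 2.
The 3 values of 2.7 occupy positions 4–6 → each gets rank 4.
The 2 values of 2.6 occupy positions 7–8 → each gets rank 7.
Batch X values → pooled ranks: 2.6→7, 3.7→2, 2.7→4, 2.7→4
Mean rank = (7 + 2 + 4 + 4) / 4 = 4.25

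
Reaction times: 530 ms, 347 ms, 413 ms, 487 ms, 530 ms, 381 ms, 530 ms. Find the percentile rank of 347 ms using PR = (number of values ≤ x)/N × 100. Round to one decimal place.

N = 7.
Strictly below 347: 0. Equal to 347: 1.
PR = 1/7 × 100 = 14.3

14.3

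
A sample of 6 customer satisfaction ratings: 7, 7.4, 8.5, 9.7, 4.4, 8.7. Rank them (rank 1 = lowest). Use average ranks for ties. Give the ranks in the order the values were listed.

2, 3, 4, 6, 1, 5

Sorted (ascending): 4.4, 7, 7.4, 8.5, 8.7, 9.7
No ties — each value takes its position as its rank.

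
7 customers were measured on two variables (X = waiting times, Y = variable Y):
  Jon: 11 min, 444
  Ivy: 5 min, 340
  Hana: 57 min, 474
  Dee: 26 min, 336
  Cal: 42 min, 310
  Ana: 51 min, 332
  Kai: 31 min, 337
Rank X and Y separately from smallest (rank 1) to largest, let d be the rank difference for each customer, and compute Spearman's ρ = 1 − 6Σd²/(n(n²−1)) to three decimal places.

-0.143

Ranks of variable 1: 2, 1, 7, 3, 5, 6, 4
Ranks of variable 2: 6, 5, 7, 3, 1, 2, 4
d = r₁ − r₂: -4, -4, 0, 0, 4, 4, 0
d²: 16, 16, 0, 0, 16, 16, 0; Σd² = 64
ρ = 1 − 6·64/(7·48) = 1 − 384/336 = -0.143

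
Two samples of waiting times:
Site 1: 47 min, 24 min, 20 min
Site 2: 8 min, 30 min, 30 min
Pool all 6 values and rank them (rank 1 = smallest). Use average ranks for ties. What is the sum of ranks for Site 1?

Sorted (ascending): 8, 20, 24, 30, 30, 47
The 2 values of 30 occupy positions 4–5 → average rank (4+5)/2 = 4.5.
Site 1 values → pooled ranks: 47→6, 24→3, 20→2
Rank sum = 6 + 3 + 2 = 11

11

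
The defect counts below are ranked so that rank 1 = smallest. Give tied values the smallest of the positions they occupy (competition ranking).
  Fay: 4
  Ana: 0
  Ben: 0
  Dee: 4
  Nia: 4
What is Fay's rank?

3

Sorted (ascending): 0, 0, 4, 4, 4
The 2 values of 0 occupy positions 1–2 → each gets rank 1.
The 3 values of 4 occupy positions 3–5 → each gets rank 3.
Fay has value 4 → rank 3.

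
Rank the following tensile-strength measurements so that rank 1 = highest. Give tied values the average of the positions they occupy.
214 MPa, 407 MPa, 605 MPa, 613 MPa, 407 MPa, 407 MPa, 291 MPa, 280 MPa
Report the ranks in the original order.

8, 4, 2, 1, 4, 4, 6, 7

Sorted (descending): 613, 605, 407, 407, 407, 291, 280, 214
The 3 values of 407 occupy positions 3–5 → average rank 4.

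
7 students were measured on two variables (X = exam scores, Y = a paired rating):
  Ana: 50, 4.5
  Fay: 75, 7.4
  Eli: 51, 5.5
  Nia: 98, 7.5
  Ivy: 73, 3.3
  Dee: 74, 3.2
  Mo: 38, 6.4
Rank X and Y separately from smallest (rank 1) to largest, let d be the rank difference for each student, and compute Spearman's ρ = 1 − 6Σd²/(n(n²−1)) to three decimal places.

Ranks of variable 1: 2, 6, 3, 7, 4, 5, 1
Ranks of variable 2: 3, 6, 4, 7, 2, 1, 5
d = r₁ − r₂: -1, 0, -1, 0, 2, 4, -4
d²: 1, 0, 1, 0, 4, 16, 16; Σd² = 38
ρ = 1 − 6·38/(7·48) = 1 − 228/336 = 0.321

0.321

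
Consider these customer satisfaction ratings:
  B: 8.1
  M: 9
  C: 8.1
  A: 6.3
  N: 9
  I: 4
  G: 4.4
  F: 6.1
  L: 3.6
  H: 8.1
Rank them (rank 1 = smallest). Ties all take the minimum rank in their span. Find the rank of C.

Sorted (ascending): 3.6, 4, 4.4, 6.1, 6.3, 8.1, 8.1, 8.1, 9, 9
The 3 values of 8.1 occupy positions 6–8 → each gets rank 6.
The 2 values of 9 occupy positions 9–10 → each gets rank 9.
C has value 8.1 → rank 6.

6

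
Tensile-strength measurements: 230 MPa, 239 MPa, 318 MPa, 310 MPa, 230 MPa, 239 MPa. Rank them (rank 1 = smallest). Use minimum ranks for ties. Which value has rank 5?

310

Sorted (ascending): 230, 230, 239, 239, 310, 318
The 2 values of 230 occupy positions 1–2 → each gets rank 1.
The 2 values of 239 occupy positions 3–4 → each gets rank 3.
Rank 5 → value 310.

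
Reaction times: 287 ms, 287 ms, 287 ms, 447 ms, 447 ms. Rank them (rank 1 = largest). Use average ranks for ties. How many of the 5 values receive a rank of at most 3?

Sorted (descending): 447, 447, 287, 287, 287
The 2 values of 447 occupy positions 1–2 → average rank (1+2)/2 = 1.5.
The 3 values of 287 occupy positions 3–5 → average rank 4.
Ranks ≤ 3: {1.5, 1.5} → 2 values.

2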